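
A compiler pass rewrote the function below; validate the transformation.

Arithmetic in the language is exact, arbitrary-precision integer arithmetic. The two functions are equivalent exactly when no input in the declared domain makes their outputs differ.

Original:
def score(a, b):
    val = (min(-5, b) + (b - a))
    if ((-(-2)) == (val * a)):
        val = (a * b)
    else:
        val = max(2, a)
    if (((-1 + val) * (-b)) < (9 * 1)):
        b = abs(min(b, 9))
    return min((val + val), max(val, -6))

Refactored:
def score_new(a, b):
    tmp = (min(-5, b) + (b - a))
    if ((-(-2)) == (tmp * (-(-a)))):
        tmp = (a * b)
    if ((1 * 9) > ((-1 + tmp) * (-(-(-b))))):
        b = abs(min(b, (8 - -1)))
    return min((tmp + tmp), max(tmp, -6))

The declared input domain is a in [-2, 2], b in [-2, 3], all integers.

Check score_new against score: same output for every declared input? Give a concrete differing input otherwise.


Not equivalent: a=-2, b=-2 separates them (2 vs -10).
score: val := -5 | ((-(-2)) == (val * a)): false | val := 2 | (((-1 + val) * (-b)) < (9 * 1)): true | b := 2 | result 2
score_new: tmp := -5 | ((-(-2)) == (tmp * (-(-a)))): false | ((1 * 9) > ((-1 + tmp) * (-(-(-b))))): true | b := 2 | result -10
verdict: not equivalent; witness: a=-2, b=-2


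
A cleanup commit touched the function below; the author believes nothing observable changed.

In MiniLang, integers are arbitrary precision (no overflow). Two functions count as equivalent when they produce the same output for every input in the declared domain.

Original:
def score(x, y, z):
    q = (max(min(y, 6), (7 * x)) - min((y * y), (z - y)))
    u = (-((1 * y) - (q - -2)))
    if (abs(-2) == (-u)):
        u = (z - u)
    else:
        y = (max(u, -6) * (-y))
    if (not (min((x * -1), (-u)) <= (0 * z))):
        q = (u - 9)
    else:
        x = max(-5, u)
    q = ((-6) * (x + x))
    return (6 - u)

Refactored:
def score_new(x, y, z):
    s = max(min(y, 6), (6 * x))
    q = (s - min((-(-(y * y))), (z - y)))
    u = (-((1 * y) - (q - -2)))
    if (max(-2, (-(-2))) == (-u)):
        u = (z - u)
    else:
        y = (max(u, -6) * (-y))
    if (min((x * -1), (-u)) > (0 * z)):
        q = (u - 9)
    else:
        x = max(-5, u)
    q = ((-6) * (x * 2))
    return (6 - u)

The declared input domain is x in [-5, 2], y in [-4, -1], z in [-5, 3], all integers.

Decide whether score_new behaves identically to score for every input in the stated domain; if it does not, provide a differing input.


The rewrite breaks on x=1, y=-4, z=-5, where the results are -8 and -7.
score: q := 8 | u := 14 | (abs(-2) == (-u)): false | y := 56 | (not (min((x * -1), (-u)) <= (0 * z))): false | x := 14 | q := -168 | result -8
score_new: s := 6 | q := 7 | u := 13 | (max(-2, (-(-2))) == (-u)): false | y := 52 | (min((x * -1), (-u)) > (0 * z)): false | x := 13 | q := -156 | result -7
verdict: not equivalent; witness: x=1, y=-4, z=-5


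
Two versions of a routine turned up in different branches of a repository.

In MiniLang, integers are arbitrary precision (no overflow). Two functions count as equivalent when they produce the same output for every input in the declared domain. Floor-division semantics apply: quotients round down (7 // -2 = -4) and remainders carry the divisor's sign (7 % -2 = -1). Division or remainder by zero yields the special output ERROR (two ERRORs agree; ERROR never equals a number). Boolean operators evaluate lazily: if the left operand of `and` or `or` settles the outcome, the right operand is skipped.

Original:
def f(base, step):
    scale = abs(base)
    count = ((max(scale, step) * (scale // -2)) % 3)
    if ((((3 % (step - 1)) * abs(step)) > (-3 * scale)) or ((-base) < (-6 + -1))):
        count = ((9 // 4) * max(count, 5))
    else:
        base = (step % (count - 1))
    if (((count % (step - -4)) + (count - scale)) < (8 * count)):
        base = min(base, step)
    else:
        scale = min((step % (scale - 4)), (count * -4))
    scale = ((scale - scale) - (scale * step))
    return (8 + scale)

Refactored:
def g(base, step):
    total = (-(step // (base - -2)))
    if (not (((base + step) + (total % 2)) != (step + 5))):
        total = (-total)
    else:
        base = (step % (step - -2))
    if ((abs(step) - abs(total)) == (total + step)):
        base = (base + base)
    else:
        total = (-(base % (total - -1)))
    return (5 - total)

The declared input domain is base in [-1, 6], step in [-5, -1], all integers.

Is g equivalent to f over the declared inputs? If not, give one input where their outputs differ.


These are not equivalent — on base=-1, step=-5 the outputs split (13 vs 0).
f: scale becomes 1; next count becomes 2; next ((((3 % (step - 1)) * abs(step)) > (-3 * scale)) or ((-base) < (-6 + -1))) evaluates to false; next base becomes 0; next (((count % (step - -4)) + (count - scale)) < (8 * count)) evaluates to true; next base becomes -5; next scale becomes 5; next final value 13
g: total becomes 5; next (not (((base + step) + (total % 2)) != (step + 5))) evaluates to false; next base becomes -2; next ((abs(step) - abs(total)) == (total + step)) evaluates to true; next base becomes -4; next final value 0
verdict: not equivalent; witness: base=-1, step=-5


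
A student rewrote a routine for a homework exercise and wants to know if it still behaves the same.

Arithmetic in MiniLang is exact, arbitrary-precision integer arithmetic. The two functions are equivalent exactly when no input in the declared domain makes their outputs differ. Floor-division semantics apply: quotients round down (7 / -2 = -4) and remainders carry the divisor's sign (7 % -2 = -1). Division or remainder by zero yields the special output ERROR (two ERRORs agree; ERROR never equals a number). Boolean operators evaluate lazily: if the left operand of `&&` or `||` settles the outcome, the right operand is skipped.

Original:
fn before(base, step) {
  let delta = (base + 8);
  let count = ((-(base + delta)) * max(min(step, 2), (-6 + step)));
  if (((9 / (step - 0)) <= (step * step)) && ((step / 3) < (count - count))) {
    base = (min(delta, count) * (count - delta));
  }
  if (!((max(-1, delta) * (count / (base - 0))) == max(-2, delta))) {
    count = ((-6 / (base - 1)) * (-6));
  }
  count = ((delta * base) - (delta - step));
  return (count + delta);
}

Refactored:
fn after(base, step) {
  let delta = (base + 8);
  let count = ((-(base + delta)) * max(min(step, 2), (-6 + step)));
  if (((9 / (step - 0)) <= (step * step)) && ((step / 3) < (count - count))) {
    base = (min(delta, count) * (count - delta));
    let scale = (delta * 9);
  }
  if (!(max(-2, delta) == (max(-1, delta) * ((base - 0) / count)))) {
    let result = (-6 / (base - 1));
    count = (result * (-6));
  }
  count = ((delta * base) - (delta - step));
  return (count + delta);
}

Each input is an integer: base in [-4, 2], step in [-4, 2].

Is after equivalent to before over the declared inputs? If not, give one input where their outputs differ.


Input base=-4, step=1: -15 from before versus ERROR from after.
verdict: not equivalent; witness: base=-4, step=1


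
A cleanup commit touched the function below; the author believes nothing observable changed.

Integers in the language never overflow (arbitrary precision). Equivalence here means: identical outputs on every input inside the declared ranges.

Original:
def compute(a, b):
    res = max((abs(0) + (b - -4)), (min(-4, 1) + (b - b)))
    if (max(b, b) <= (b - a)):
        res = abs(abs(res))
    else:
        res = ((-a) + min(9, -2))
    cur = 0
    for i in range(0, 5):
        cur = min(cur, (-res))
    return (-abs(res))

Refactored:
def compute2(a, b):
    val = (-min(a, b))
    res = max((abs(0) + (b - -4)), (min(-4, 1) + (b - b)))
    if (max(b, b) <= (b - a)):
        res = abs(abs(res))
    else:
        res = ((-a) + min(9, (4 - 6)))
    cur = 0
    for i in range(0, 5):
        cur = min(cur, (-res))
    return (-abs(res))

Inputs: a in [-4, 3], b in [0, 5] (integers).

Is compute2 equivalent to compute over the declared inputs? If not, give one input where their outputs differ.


Behavior is preserved: although arithmetic usage differs, and statement counts differ, and constant usage differs, and min/max/abs usage differs, and local variable names differ, the outputs never diverge.
One worked example (a=3, b=2) — compute: res=6, then (max(b, b) <= (b - a)) is false, then res=-5, then cur=0, then (i=0), then cur=0, then (i=1), then cur=0, then (i=2), then cur=0, then (i=3), then cur=0, then (i=4), then cur=0, then returns -5; compute2: val=-2, then res=6, then (max(b, b) <= (b - a)) is false, then res=-5, then cur=0, then (i=0), then cur=0, then (i=1), then cur=0, then (i=2), then cur=0, then (i=3), then cur=0, then (i=4), then cur=0, then returns -5; agreement on -5.
Checked all 48 inputs in the declared domain: the outputs agree on every one.
verdict: equivalent


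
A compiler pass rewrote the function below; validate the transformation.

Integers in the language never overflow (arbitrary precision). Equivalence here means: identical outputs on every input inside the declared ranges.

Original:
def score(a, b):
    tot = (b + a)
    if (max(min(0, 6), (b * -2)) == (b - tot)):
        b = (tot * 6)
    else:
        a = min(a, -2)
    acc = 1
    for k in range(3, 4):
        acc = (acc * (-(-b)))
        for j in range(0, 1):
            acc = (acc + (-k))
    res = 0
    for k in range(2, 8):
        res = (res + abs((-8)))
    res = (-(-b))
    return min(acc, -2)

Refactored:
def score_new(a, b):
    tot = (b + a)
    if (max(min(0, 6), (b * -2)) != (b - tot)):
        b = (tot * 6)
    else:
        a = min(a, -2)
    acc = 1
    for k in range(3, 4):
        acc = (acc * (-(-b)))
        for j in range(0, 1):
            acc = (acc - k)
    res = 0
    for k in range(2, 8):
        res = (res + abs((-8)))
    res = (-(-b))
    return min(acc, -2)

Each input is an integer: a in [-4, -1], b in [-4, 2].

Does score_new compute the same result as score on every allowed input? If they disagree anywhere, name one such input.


Run the pair on a=-4, b=-4.
score: tot becomes -8; next (max(min(0, 6), (b * -2)) == (b - tot)) evaluates to false; next a becomes -4; next acc becomes 1; next at k=3:; next acc becomes -4; next at j=0:; next acc becomes -7; next res becomes 0; next at k=2:; next res becomes 8; next at k=3:; next res becomes 16; next at k=4:; next res becomes 24; next at k=5:; next res becomes 32; next at k=6:; next res becomes 40; next at k=7:; next res becomes 48; next res becomes -4; next final value -7
score_new: tot becomes -8; next (max(min(0, 6), (b * -2)) != (b - tot)) evaluates to true; next b becomes -48; next acc becomes 1; next at k=3:; next acc becomes -48; next at j=0:; next acc becomes -51; next res becomes 0; next at k=2:; next res becomes 8; next at k=3:; next res becomes 16; next at k=4:; next res becomes 24; next at k=5:; next res becomes 32; next at k=6:; next res becomes 40; next at k=7:; next res becomes 48; next res becomes -48; next final value -51
-7 and -51 differ, so these are not the same function on this domain.
verdict: not equivalent; witness: a=-4, b=-4


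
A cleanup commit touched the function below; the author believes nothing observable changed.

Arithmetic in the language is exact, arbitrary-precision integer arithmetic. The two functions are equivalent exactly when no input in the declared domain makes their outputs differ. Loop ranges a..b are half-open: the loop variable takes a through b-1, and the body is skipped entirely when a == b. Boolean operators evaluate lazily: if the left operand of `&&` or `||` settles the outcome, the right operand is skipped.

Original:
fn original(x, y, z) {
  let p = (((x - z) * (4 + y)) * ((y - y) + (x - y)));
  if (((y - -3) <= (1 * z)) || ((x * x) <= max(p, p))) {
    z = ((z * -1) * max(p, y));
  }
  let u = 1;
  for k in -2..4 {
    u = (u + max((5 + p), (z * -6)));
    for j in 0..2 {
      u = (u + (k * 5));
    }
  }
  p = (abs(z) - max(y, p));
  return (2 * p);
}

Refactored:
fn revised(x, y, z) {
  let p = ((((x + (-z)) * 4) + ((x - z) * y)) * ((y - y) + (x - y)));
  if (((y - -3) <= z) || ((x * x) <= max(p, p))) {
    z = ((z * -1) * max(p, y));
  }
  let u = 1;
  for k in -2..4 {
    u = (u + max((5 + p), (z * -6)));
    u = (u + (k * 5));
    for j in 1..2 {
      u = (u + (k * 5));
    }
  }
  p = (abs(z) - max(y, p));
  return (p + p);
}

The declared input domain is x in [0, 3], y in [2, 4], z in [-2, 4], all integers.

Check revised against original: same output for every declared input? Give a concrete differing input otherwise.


Changes here: loop structure differs, arithmetic usage differs, statement counts differ, constant usage differs; the full 84-point sweep finds no disagreement.
verdict: equivalent


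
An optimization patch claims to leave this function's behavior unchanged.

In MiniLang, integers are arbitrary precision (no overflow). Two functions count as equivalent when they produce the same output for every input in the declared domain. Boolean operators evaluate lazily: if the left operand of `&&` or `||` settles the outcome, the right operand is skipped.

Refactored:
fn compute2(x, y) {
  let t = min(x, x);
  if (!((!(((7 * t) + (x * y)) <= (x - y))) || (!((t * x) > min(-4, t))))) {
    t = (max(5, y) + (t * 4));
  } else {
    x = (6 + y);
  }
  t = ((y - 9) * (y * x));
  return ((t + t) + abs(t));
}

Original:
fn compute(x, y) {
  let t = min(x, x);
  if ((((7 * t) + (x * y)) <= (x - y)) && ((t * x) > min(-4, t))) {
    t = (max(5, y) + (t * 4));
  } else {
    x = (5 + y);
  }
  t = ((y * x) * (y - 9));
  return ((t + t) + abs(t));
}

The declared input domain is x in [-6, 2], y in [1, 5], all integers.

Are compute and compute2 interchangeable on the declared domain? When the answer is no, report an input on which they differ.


Consider the input x=0, y=1.
compute: t = 0; ((((7 * t) + (x * y)) <= (x - y)) && ((t * x) > min(-4, t))) -> false; x = 6; t = -48; return -48
compute2: t = 0; (!((!(((7 * t) + (x * y)) <= (x - y))) || (!((t * x) > min(-4, t))))) -> false; x = 7; t = -56; return -56
-48 vs -56 — the two versions disagree here.
verdict: not equivalent; witness: x=0, y=1


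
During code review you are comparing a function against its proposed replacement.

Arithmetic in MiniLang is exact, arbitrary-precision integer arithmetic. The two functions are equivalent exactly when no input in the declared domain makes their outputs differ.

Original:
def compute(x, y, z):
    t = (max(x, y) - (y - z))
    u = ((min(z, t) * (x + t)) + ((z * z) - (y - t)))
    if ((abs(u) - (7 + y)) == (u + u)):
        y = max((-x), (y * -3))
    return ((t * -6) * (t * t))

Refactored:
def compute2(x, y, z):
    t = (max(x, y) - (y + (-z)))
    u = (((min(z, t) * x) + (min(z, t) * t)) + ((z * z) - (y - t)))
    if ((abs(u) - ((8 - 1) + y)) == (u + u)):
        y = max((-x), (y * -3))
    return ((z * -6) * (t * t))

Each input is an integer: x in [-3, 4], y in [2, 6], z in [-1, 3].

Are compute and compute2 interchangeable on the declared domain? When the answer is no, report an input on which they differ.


x=3, y=2, z=0 yields -6 from compute but 0 from compute2.
verdict: not equivalent; witness: x=3, y=2, z=0


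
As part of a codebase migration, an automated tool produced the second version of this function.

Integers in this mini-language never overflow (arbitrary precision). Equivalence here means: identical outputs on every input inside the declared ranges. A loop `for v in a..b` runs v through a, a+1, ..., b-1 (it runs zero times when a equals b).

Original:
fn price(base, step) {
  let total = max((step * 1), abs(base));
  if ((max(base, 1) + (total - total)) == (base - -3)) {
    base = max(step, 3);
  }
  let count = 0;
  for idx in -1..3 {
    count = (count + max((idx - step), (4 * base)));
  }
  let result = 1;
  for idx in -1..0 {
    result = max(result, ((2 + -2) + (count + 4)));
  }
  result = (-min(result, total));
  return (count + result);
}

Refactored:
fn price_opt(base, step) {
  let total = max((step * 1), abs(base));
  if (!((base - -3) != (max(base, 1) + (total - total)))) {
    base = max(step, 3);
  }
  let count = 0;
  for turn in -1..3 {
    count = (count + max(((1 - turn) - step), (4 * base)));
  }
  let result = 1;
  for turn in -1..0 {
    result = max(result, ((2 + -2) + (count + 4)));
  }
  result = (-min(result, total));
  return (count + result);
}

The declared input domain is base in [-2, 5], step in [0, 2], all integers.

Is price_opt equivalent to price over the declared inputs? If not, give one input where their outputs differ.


The two are interchangeable: comparison usage differs, and boolean connective usage differs, and local variable names differ, and arithmetic usage differs, and constant usage differs, and every declared input agrees.
Spot check at base=5, step=0 — price: total = 5; ((max(base, 1) + (total - total)) == (base - -3)) -> false; count = 0; [idx=-1]; count = 20; [idx=0]; count = 40; [idx=1]; count = 60; [idx=2]; count = 80; result = 1; [idx=-1]; result = 84; result = -5; return 75. price_opt: total = 5; (!((base - -3) != (max(base, 1) + (total - total)))) -> false; count = 0; [turn=-1]; count = 20; [turn=0]; count = 40; [turn=1]; count = 60; [turn=2]; count = 80; result = 1; [turn=-1]; result = 84; result = -5; return 75. Both give 75.
Across all 24 domain points the two functions coincide.
verdict: equivalent


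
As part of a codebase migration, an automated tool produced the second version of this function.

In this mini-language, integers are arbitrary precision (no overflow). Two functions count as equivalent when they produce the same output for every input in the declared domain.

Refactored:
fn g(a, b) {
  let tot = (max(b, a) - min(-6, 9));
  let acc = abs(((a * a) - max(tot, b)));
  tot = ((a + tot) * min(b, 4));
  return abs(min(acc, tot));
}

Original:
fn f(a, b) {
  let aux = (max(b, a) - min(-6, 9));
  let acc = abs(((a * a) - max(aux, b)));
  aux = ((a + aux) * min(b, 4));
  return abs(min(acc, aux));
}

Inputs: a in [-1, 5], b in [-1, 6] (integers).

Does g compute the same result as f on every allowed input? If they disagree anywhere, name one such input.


Side by side, the visible changes include: local variable names differ.
One worked example (a=2, b=4) — f: aux becomes 10; next acc becomes 6; next aux becomes 48; next final value 6; g: tot becomes 10; next acc becomes 6; next tot becomes 48; next final value 6; agreement on 6.
An exhaustive pass over the 56 declared inputs shows identical outputs.
verdict: equivalent


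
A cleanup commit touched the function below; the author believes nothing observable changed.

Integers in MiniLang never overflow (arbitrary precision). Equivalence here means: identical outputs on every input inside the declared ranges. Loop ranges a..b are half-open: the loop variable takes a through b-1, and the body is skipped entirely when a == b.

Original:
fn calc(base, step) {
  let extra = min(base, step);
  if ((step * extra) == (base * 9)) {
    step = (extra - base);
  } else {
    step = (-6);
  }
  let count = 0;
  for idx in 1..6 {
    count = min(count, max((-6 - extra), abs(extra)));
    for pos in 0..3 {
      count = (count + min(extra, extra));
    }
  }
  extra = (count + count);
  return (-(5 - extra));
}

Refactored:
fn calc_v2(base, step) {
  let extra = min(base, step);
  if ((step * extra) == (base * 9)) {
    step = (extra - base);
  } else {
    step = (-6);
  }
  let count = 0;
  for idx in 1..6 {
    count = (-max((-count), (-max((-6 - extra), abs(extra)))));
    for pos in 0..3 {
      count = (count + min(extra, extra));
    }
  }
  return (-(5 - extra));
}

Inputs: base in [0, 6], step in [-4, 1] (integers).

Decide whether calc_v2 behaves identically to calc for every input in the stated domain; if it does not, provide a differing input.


Take base=0, step=-4.
calc: extra := -4 | ((step * extra) == (base * 9)): false | step := -6 | count := 0 | iter idx=1: | count := 0 | iter pos=0: | count := -4 | iter pos=1: | count := -8 | iter pos=2: | count := -12 | iter idx=2: | count := -12 | iter pos=0: | count := -16 | iter pos=1: | count := -20 | iter pos=2: | count := -24 | iter idx=3: | count := -24 | iter pos=0: | count := -28 | iter pos=1: | count := -32 | iter pos=2: | count := -36 | iter idx=4: | count := -36 | iter pos=0: | count := -40 | iter pos=1: | count := -44 | iter pos=2: | count := -48 | iter idx=5: | count := -48 | iter pos=0: | count := -52 | iter pos=1: | count := -56 | iter pos=2: | count := -60 | extra := -120 | result -125
calc_v2: extra := -4 | ((step * extra) == (base * 9)): false | step := -6 | count := 0 | iter idx=1: | count := 0 | iter pos=0: | count := -4 | iter pos=1: | count := -8 | iter pos=2: | count := -12 | iter idx=2: | count := -12 | iter pos=0: | count := -16 | iter pos=1: | count := -20 | iter pos=2: | count := -24 | iter idx=3: | count := -24 | iter pos=0: | count := -28 | iter pos=1: | count := -32 | iter pos=2: | count := -36 | iter idx=4: | count := -36 | iter pos=0: | count := -40 | iter pos=1: | count := -44 | iter pos=2: | count := -48 | iter idx=5: | count := -48 | iter pos=0: | count := -52 | iter pos=1: | count := -56 | iter pos=2: | count := -60 | result -9
-125 vs -9 — the two versions disagree here.
verdict: not equivalent; witness: base=0, step=-4


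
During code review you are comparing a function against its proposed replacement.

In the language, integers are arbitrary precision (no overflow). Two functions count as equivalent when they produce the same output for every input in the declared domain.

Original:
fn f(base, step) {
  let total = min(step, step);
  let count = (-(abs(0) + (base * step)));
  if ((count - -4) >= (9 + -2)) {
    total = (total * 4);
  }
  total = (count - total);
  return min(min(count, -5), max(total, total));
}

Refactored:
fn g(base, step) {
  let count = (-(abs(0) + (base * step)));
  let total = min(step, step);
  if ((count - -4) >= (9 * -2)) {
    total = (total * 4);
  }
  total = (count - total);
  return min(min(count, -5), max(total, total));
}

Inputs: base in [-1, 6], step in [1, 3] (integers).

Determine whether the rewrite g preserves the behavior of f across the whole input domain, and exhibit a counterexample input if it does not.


On input base=-1, step=2, f returns -5 while g returns -6.
verdict: not equivalent; witness: base=-1, step=2


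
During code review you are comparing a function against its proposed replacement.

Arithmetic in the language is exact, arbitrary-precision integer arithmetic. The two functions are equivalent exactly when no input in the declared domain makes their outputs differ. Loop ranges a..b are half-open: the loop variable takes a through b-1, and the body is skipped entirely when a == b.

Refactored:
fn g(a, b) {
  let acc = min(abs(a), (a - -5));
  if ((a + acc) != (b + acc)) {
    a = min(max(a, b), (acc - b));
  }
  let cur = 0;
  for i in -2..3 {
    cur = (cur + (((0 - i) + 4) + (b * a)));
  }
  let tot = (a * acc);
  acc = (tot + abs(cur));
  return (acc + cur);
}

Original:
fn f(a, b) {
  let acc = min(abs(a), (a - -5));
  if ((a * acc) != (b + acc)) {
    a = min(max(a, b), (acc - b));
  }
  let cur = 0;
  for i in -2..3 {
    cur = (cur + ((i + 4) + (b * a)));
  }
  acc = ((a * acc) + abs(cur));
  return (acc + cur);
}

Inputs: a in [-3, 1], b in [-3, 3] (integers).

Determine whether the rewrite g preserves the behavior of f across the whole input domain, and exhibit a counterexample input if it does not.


These are not equivalent — on a=1, b=1 the outputs split (40 vs 51).
f: acc=1, then ((a * acc) != (b + acc)) is true, then a=0, then cur=0, then (i=-2), then cur=2, then (i=-1), then cur=5, then (i=0), then cur=9, then (i=1), then cur=14, then (i=2), then cur=20, then acc=20, then returns 40
g: acc=1, then ((a + acc) != (b + acc)) is false, then cur=0, then (i=-2), then cur=7, then (i=-1), then cur=13, then (i=0), then cur=18, then (i=1), then cur=22, then (i=2), then cur=25, then tot=1, then acc=26, then returns 51
verdict: not equivalent; witness: a=1, b=1


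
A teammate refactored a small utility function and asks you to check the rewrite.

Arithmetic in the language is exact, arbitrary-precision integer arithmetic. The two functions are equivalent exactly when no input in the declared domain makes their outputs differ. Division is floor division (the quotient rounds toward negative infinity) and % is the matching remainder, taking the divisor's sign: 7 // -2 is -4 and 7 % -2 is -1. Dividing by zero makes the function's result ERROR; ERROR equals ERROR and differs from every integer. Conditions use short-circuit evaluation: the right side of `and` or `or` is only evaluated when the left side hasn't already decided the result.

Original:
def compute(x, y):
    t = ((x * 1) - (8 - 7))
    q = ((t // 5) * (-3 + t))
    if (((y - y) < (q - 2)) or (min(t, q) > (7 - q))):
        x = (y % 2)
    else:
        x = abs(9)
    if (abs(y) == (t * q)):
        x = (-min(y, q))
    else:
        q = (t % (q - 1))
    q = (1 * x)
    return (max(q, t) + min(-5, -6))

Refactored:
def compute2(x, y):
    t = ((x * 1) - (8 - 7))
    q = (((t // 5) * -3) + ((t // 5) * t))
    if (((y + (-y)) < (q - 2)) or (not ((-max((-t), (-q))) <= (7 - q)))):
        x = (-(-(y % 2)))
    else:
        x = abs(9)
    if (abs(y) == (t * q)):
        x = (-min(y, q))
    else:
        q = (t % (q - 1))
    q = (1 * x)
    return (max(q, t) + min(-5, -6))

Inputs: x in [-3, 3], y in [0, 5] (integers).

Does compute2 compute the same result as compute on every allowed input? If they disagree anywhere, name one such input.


Differences: min/max/abs usage differs; also comparison usage differs; also constant usage differs; also arithmetic usage differs; also boolean connective usage differs — yet all 42 inputs agree.
verdict: equivalent


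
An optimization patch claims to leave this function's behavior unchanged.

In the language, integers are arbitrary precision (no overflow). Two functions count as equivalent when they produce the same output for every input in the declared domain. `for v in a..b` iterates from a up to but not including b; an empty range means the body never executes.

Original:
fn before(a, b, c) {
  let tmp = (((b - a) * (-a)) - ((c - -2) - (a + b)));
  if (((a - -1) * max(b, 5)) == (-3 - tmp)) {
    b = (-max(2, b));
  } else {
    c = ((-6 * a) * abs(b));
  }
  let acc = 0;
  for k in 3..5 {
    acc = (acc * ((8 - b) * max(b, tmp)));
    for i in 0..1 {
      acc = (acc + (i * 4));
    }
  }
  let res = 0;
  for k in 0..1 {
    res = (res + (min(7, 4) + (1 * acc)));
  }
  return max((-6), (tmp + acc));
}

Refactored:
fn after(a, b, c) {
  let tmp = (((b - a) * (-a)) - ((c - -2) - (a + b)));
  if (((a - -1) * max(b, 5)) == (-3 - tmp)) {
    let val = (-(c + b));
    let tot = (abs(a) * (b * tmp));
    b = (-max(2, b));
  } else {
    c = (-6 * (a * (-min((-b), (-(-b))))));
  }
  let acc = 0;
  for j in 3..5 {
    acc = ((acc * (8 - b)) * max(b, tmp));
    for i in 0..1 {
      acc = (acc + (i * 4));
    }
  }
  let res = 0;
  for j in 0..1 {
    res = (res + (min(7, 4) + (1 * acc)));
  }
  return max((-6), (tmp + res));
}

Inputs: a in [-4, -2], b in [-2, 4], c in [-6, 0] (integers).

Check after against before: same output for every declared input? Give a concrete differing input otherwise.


Input a=-4, b=-2, c=-6: 6 from before versus 10 from after.
verdict: not equivalent; witness: a=-4, b=-2, c=-6


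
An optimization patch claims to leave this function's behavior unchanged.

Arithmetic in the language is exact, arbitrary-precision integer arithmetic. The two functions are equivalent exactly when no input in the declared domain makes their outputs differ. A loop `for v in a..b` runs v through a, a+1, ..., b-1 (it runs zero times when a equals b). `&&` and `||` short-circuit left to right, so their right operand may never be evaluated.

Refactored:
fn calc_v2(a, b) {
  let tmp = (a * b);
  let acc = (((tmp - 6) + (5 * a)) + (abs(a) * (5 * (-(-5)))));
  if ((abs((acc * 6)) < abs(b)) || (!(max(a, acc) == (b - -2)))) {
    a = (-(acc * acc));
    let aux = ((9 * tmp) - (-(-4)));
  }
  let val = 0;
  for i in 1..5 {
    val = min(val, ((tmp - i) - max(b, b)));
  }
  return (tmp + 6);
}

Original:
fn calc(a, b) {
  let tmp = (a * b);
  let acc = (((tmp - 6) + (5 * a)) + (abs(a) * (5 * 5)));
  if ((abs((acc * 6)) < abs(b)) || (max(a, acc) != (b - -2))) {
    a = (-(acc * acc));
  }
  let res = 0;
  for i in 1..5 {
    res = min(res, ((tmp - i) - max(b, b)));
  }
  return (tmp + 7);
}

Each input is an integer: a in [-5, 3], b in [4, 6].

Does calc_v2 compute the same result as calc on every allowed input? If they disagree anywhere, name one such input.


Not equivalent: a=-5, b=4 separates them (-13 vs -14).
calc: tmp = -20; acc = 74; ((abs((acc * 6)) < abs(b)) || (max(a, acc) != (b - -2))) -> true; a = -5476; res = 0; [i=1]; res = -25; [i=2]; res = -26; [i=3]; res = -27; [i=4]; res = -28; return -13
calc_v2: tmp = -20; acc = 74; ((abs((acc * 6)) < abs(b)) || (!(max(a, acc) == (b - -2)))) -> true; a = -5476; aux = -184; val = 0; [i=1]; val = -25; [i=2]; val = -26; [i=3]; val = -27; [i=4]; val = -28; return -14
verdict: not equivalent; witness: a=-5, b=4


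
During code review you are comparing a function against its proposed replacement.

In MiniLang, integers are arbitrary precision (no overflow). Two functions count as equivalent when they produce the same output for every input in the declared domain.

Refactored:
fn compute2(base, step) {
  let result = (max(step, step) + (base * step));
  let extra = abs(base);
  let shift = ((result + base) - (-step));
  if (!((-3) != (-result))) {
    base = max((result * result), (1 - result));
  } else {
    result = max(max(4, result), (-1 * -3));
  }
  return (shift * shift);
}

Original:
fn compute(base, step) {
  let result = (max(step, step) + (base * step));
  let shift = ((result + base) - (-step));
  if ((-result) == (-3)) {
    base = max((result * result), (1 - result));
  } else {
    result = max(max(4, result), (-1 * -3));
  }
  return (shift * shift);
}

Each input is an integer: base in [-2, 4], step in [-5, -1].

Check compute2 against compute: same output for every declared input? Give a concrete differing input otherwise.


Although boolean connective usage differs; and local variable names differ; and min/max/abs usage differs; and comparison usage differs; and statement counts differ, 35/35 inputs agree.
verdict: equivalent


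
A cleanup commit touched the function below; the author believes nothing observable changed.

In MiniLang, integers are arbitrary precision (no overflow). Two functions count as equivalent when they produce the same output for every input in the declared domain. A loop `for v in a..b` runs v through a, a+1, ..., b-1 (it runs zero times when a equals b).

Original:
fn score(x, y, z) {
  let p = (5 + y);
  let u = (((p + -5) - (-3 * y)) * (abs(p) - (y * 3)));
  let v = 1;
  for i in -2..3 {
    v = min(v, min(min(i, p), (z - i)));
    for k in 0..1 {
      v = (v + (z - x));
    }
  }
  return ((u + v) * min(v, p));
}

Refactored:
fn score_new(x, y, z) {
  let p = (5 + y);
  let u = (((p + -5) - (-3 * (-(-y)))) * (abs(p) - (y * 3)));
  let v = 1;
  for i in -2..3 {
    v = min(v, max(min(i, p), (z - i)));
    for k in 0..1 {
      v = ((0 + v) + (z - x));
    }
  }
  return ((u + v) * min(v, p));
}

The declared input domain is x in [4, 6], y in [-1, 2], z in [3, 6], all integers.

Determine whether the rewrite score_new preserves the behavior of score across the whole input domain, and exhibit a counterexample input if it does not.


Not equivalent: x=4, y=-1, z=3 separates them (245 vs 128).
score: p = 4; u = -28; v = 1; [i=-2]; v = -2; [k=0]; v = -3; [i=-1]; v = -3; [k=0]; v = -4; [i=0]; v = -4; [k=0]; v = -5; [i=1]; v = -5; [k=0]; v = -6; [i=2]; v = -6; [k=0]; v = -7; return 245
score_new: p = 4; u = -28; v = 1; [i=-2]; v = 1; [k=0]; v = 0; [i=-1]; v = 0; [k=0]; v = -1; [i=0]; v = -1; [k=0]; v = -2; [i=1]; v = -2; [k=0]; v = -3; [i=2]; v = -3; [k=0]; v = -4; return 128
verdict: not equivalent; witness: x=4, y=-1, z=3


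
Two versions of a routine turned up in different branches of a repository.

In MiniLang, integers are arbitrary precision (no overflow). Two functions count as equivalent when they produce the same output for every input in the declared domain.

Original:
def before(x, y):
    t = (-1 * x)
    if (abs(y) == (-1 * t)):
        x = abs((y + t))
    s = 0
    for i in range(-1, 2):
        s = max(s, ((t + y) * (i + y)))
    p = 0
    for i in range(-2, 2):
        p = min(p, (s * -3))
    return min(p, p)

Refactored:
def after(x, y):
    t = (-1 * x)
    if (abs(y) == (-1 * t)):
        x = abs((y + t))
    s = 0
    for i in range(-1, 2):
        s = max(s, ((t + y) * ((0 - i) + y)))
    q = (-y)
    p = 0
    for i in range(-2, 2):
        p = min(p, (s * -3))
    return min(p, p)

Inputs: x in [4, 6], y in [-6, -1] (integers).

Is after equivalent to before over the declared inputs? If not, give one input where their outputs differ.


Reading the diff, among the changes: local variable names differ, arithmetic usage differs, statement counts differ, constant usage differs.
Spot check at x=5, y=-4 — before: t = -5; (abs(y) == (-1 * t)) -> false; s = 0; [i=-1]; s = 45; [i=0]; s = 45; [i=1]; s = 45; p = 0; [i=-2]; p = -135; [i=-1]; p = -135; [i=0]; p = -135; [i=1]; p = -135; return -135. after: t = -5; (abs(y) == (-1 * t)) -> false; s = 0; [i=-1]; s = 27; [i=0]; s = 36; [i=1]; s = 45; q = 4; p = 0; [i=-2]; p = -135; [i=-1]; p = -135; [i=0]; p = -135; [i=1]; p = -135; return -135. Both give -135.
Every one of the 18 inputs gives matching results.
verdict: equivalent


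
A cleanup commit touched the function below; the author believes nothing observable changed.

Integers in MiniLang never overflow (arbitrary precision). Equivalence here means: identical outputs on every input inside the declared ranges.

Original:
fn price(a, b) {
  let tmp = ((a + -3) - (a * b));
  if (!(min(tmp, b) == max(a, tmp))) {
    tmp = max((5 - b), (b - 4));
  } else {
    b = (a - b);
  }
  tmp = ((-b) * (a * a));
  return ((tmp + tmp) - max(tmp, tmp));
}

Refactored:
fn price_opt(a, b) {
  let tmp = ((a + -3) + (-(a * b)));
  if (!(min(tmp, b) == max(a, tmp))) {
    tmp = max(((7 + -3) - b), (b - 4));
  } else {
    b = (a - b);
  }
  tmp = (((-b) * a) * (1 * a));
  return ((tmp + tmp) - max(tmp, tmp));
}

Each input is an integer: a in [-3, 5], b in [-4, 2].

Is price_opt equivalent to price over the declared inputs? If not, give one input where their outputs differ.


The suspicious-looking change has no observable effect anywhere in the declared ranges.
Spot check at a=-1, b=1 — price: tmp=-3, then (!(min(tmp, b) == max(a, tmp))) is true, then tmp=4, then tmp=-1, then returns -1. price_opt: tmp=-3, then (!(min(tmp, b) == max(a, tmp))) is true, then tmp=3, then tmp=-1, then returns -1. Both give -1.
Every one of the 63 inputs gives matching results.
verdict: equivalent


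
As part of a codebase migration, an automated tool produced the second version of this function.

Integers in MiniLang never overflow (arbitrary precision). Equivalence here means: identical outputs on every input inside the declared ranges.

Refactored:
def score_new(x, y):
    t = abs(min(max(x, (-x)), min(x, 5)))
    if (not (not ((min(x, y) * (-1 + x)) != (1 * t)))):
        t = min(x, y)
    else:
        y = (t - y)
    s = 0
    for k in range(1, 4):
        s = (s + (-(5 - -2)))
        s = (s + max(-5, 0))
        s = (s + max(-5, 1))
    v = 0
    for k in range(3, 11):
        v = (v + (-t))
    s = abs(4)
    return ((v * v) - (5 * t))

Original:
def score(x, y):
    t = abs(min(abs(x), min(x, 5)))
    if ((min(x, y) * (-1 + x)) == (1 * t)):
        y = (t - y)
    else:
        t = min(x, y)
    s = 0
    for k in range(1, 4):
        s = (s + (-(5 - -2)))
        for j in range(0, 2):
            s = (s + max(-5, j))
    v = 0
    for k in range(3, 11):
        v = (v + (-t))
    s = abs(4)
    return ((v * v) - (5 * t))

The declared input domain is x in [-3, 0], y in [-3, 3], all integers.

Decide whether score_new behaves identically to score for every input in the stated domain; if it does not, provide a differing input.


Changes here: local variable names differ; and min/max/abs usage differs; and loop structure differs; and arithmetic usage differs; and boolean connective usage differs; and constant usage differs; and comparison usage differs; the full 28-point sweep finds no disagreement.
verdict: equivalent


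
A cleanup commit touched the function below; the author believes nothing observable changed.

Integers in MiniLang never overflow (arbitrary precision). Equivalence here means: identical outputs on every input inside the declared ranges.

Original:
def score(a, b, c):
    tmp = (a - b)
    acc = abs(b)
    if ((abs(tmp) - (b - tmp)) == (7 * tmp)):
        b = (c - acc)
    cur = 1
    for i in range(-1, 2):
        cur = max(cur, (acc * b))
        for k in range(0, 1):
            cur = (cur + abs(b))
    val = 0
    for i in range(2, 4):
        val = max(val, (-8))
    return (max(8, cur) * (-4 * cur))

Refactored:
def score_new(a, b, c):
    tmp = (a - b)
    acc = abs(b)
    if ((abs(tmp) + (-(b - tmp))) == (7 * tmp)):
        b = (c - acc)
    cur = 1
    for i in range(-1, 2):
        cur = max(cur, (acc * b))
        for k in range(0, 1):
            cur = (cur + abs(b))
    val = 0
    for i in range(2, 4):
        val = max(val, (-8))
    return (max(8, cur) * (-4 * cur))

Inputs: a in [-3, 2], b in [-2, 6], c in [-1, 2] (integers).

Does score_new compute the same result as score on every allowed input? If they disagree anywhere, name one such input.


Side by side, the visible changes include: arithmetic usage differs.
One worked example (a=1, b=6, c=-1) — score: tmp=-5, then acc=6, then ((abs(tmp) - (b - tmp)) == (7 * tmp)) is false, then cur=1, then (i=-1), then cur=36, then (k=0), then cur=42, then (i=0), then cur=42, then (k=0), then cur=48, then (i=1), then cur=48, then (k=0), then cur=54, then val=0, then (i=2), then val=0, then (i=3), then val=0, then returns -11664; score_new: tmp=-5, then acc=6, then ((abs(tmp) + (-(b - tmp))) == (7 * tmp)) is false, then cur=1, then (i=-1), then cur=36, then (k=0), then cur=42, then (i=0), then cur=42, then (k=0), then cur=48, then (i=1), then cur=48, then (k=0), then cur=54, then val=0, then (i=2), then val=0, then (i=3), then val=0, then returns -11664; agreement on -11664.
An exhaustive pass over the 216 declared inputs shows identical outputs.
verdict: equivalent


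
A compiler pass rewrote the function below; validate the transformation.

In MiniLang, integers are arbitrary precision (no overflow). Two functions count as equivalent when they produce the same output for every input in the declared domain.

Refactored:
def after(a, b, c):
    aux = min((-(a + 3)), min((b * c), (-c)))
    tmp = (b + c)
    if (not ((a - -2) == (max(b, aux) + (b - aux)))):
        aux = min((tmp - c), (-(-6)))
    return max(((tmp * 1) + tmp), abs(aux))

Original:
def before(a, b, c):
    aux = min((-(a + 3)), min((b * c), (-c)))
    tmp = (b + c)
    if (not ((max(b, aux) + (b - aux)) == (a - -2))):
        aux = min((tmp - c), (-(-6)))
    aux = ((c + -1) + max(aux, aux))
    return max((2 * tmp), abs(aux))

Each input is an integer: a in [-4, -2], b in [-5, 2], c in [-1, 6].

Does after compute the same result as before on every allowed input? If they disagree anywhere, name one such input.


At a=-4, b=-5, c=-1: before gives 7, after gives 5.
verdict: not equivalent; witness: a=-4, b=-5, c=-1


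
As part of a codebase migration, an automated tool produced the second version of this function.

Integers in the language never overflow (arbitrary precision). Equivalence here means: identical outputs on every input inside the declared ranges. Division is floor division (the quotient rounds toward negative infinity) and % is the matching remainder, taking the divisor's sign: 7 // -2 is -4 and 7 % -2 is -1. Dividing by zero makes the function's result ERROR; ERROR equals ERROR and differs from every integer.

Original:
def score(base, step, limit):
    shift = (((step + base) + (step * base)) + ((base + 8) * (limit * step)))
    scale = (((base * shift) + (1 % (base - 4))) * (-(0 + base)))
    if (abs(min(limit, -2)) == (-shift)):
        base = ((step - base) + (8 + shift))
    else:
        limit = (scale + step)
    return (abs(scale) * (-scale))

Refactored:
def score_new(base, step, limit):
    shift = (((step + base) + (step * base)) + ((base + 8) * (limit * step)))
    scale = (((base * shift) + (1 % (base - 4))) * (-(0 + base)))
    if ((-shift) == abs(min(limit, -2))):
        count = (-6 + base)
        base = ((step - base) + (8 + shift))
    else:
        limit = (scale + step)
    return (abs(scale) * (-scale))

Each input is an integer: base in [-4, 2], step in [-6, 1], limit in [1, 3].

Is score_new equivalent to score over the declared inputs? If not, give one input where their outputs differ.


This is a faithful refactor — constant usage differs; and statement counts differ; and local variable names differ; and arithmetic usage differs, but the computed results match everywhere.
As a probe, take base=-4, step=-3, limit=2: score runs shift := -19 | scale := 276 | (abs(min(limit, -2)) == (-shift)): false | limit := 273 | result -76176; score_new runs shift := -19 | scale := 276 | ((-shift) == abs(min(limit, -2))): false | limit := 273 | result -76176; both end at -76176.
Every one of the 168 inputs gives matching results.
verdict: equivalent
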